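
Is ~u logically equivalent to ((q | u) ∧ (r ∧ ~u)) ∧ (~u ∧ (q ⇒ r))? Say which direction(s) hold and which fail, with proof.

Forward direction. This fails. Under q = F, r = F, u = F, the left side is true but the right side is false.

Converse. Assume the antecedent. If q is true, the antecedent forces (q = T, r = T, u = F), and ~u holds there. If q is false, the antecedent cannot hold. Either way ~u holds.

Only the converse holds.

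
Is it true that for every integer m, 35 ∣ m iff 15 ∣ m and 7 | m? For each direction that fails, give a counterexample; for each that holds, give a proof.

The forward direction fails; the converse holds.

(⟹) This fails: take m = 35. Certainly 35 ∣ 35, but 15 ∤ 35.

(⟸) Suppose 15 ∣ m and 7 ∣ m. Any common multiple of 15 and 7 is a multiple of their lcm; here gcd(15, 7) = 1, so lcm(15, 7) = 15·7 = 105, so 105 ∣ m. Since 35 ∣ 105, it follows that 35 ∣ m.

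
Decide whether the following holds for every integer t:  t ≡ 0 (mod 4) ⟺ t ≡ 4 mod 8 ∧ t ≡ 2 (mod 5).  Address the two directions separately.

(⟹) This fails: t = 0 gives 0 ≡ 0 (mod 4) but 0 ≡ 0 (mod 8), so the conjunction on the right does not hold.

(⟸) Conversely, if t ≡ 4 (mod 8) and t ≡ 2 (mod 5), then by the Chinese remainder theorem t ≡ 12 (mod 40). Since 12 ≡ 0 (mod 4) and 4 ∣ 40, we get t ≡ 0 (mod 4).

(⇒) fails; (⇐) holds.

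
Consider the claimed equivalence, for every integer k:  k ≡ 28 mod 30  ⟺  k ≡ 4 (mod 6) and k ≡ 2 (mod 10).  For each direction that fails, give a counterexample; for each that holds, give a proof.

(⇒) fails and (⇐) fails.

(⇒) This fails: k = 28 gives 28 ≡ 28 (mod 30) but 28 ≡ 8 (mod 10), so the conjunction on the right does not hold.

(⇐) This fails: k = 22 satisfies both congruences on the right (22 ≡ 4 mod 6 and 22 ≡ 2 mod 10) yet 22 ≡ 22 (mod 30), not 28.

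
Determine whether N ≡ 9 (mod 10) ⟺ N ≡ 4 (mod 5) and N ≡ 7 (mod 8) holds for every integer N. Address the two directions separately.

[⇒] This fails: N = 9 gives 9 ≡ 9 (mod 10) but 9 ≡ 1 (mod 8), so the conjunction on the right does not hold.

[⇐] Conversely, if N ≡ 4 (mod 5) and N ≡ 7 (mod 8), then by the Chinese remainder theorem N ≡ 39 (mod 40). Since 39 ≡ 9 (mod 10) and 10 ∣ 40, we get N ≡ 9 (mod 10).

Only the reverse direction holds.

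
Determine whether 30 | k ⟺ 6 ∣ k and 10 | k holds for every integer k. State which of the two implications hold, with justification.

(⇒) If 30 ∣ k, write k = 30q. Since 30 = 5·6, k = 6·(5q), so 6 ∣ k; and since 30 = 3·10, k = 10·(3q), so 10 ∣ k.

(⇐) Suppose 6 ∣ k and 10 ∣ k. Any common multiple of 6 and 10 is a multiple of their lcm; here lcm(6, 10) = 6·10/gcd(6, 10) = 60/2 = 30, so 30 ∣ k.

The biconditional holds.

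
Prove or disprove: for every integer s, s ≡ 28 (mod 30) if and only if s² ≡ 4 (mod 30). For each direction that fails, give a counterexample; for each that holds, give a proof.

Forward direction. Suppose s ≡ 28 (mod 30). Write s = 30j + 28. Then (30j + 28)² = 900j² + 1680j + 784 = 30(30j² + 56j + 26) + 4, so s² ≡ 4 (mod 30).

Converse. This fails: take s = 2. Then 2² = 4 ≡ 4 (mod 30), yet 2 ≡ 2 (mod 30), not 28.

(⇒) holds; (⇐) fails.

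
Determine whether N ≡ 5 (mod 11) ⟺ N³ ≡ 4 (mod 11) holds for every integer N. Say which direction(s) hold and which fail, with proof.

The biconditional holds.

Converse. For the converse, argue contrapositively. If N ≢ 5 (mod 11), then N is congruent to one of 0, 1, 2, 3, 4, 6, 7, 8, 9, 10 modulo 11, and these give N³ ≡ 0, 1, 8, 5, 9, 7, 2, 6, 3, 10 respectively — never 4.

Forward direction. Suppose N ≡ 5 (mod 11). Write N = 11j + 5. Then (11j + 5)³ = 1331j³ + 1815j² + 825j + 125 = 11(121j³ + 165j² + 75j + 11) + 4, so N³ ≡ 4 (mod 11).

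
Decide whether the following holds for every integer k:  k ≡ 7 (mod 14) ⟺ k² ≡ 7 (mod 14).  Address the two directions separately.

(→) Suppose k ≡ 7 (mod 14). Write k = 14j + 7. Then (14j + 7)² = 196j² + 196j + 49 = 14(14j² + 14j + 3) + 7, so k² ≡ 7 (mod 14).

(←) Conversely, suppose k² ≡ 7 (mod 14). The only residue r in {0, …, 13} with r² ≡ 7 (mod 14) is r = 7, so k ≡ 7 (mod 14).

The biconditional holds.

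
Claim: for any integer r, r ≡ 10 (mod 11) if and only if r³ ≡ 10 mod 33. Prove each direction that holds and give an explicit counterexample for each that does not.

(→) This fails: take r = 21. Then 21 ≡ 10 (mod 11), but 21³ = 9261 ≡ 21 (mod 33), not 10.

(←) Conversely, the residues r modulo 33 with r³ ≡ 10 (mod 33) are exactly {10}, and each is ≡ 10 (mod 11).

Only the reverse direction holds.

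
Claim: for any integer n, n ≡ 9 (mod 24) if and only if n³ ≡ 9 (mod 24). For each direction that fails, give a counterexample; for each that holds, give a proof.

Both directions hold.

(⇒) Suppose n ≡ 9 (mod 24). Write n = 24j + 9. Then (24j + 9)³ = 13824j³ + 15552j² + 5832j + 729 = 24(576j³ + 648j² + 243j + 30) + 9, so n³ ≡ 9 (mod 24).

(⇐) Conversely, suppose n³ ≡ 9 (mod 24). The only residue r in {0, …, 23} with r³ ≡ 9 (mod 24) is r = 9, so n ≡ 9 (mod 24).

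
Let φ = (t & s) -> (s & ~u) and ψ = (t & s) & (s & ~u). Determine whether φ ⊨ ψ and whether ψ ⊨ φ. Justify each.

Forward direction. This fails. Under t = F, u = F, s = F, the left side is true but the right side is false.

Converse. Assume the antecedent. If t is true, the antecedent forces (t = T, u = F, s = T), and (t & s) -> (s & ~u) holds there. If t is false, the antecedent cannot hold. Either way (t & s) -> (s & ~u) holds.

Not equivalent: only (⇐) holds.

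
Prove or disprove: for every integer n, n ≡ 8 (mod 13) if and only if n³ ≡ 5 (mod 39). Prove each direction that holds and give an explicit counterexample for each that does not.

Both directions fail.

(→) This fails: take n = 21. Then 21 ≡ 8 (mod 13), but 21³ = 9261 ≡ 18 (mod 39), not 5.

(←) This fails: take n = 11. Then 11³ = 1331 ≡ 5 (mod 39), yet 11 ≡ 11 (mod 13), not 8.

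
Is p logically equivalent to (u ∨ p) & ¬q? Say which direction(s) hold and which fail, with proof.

(⇒) fails and (⇐) fails.

(⟹) This fails. Under u = F, p = T, q = T, the left side is true but the right side is false.

(⟸) This fails. Under u = T, p = F, q = F, the left side is false but the right side is true.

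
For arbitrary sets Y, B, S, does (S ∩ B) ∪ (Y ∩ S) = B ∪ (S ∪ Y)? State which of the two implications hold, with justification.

Only the forward inclusion holds.

(⟸) This inclusion fails. Take Y = {1}, B = ∅, S = ∅; then 1 ∈ B ∪ (S ∪ Y) but 1 ∉ (S ∩ B) ∪ (Y ∩ S).

(⟹) Let x ∈ (S ∩ B) ∪ (Y ∩ S). Then either x ∈ Y ∩ S and x ∉ B; or x ∈ B ∩ S and x ∉ Y; or x ∈ Y ∩ B ∩ S. In each case x ∈ B ∪ (S ∪ Y), so (S ∩ B) ∪ (Y ∩ S) ⊆ B ∪ (S ∪ Y).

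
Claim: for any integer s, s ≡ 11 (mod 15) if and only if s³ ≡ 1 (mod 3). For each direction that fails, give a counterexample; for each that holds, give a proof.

Both directions fail.

(→) This fails: take s = 11. Then 11 ≡ 11 (mod 15), but 11³ = 1331 ≡ 2 (mod 3), not 1.

(←) This fails: take s = 1. Then 1³ = 1 ≡ 1 (mod 3), yet 1 ≡ 1 (mod 15), not 11.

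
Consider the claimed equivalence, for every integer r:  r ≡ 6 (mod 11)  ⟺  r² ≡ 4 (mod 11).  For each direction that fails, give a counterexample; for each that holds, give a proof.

(⟹) This fails: take r = 6. Then 6 ≡ 6 (mod 11), but 6² = 36 ≡ 3 (mod 11), not 4.

(⟸) This fails: take r = 2. Then 2² = 4 ≡ 4 (mod 11), yet 2 ≡ 2 (mod 11), not 6.

Both directions fail.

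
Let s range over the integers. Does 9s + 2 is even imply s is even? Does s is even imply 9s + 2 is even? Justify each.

(⟸) Suppose s is even; write s = 2j. Then 9s + 2 = 9·(2j) + 2 = 2·9j + 2, which is even.

(⟹) Suppose 9s + 2 is even. Since 9 is odd, 9s and s have the same parity, so 9s + 2 ≡ s + 2 (mod 2). As 2 is even, 9s + 2 is even exactly when s is even. Thus s is even.

Both implications hold.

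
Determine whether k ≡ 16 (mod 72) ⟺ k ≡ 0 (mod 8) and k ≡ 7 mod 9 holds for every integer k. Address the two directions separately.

[⇒] Suppose k ≡ 16 (mod 72); write k = 72j + 16. Since 8 ∣ 72, reducing mod 8 gives k ≡ 16 ≡ 0 (mod 8); since 9 ∣ 72, reducing mod 9 gives k ≡ 16 ≡ 7 (mod 9).

[⇐] Conversely, if k ≡ 0 (mod 8) and k ≡ 7 (mod 9), then by the Chinese remainder theorem k ≡ 16 (mod 72). This is exactly k ≡ 16 (mod 72).

Both implications hold.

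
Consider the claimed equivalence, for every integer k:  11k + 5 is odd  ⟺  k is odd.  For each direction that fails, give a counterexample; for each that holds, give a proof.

Both directions fail.

(→) This fails: k = 6 gives 11k + 5 = 71, which is odd, but 6 is even, not odd.

(←) This also fails: k = 3 is odd, but 11k + 5 = 38 is even, not odd.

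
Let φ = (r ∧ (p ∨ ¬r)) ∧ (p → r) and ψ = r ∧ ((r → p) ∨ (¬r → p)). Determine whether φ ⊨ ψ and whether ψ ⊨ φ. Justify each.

The forward direction holds; the converse fails.

Converse. This fails. Under p = F, r = T, the left side is false but the right side is true.

Forward direction. Assume the antecedent. If p is true, the antecedent forces (p = T, r = T), and r ∧ ((r → p) ∨ (¬r → p)) holds there. If p is false, the antecedent cannot hold. Either way r ∧ ((r → p) ∨ (¬r → p)) holds.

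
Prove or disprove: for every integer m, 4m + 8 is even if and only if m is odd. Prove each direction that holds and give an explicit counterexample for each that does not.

Only the converse holds.

(←) Suppose m is odd. Since 4 is even, 4m is even for every m, so 4m + 8 has the same parity as 8, which is even. Hence 4m + 8 is even.

(→) This fails: take m = 2. Then 4m + 8 = 16, which is even, yet m = 2 is even, not odd.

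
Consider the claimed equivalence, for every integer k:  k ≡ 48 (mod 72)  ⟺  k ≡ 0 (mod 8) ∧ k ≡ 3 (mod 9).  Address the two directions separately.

(→) Suppose k ≡ 48 (mod 72); write k = 72j + 48. Since 8 ∣ 72, reducing mod 8 gives k ≡ 48 ≡ 0 (mod 8); since 9 ∣ 72, reducing mod 9 gives k ≡ 48 ≡ 3 (mod 9).

(←) Conversely, if k ≡ 0 (mod 8) and k ≡ 3 (mod 9), then by the Chinese remainder theorem k ≡ 48 (mod 72). This is exactly k ≡ 48 (mod 72).

Both directions hold; the statement is true.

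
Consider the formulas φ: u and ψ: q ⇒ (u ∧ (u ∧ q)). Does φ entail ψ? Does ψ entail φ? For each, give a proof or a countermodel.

Only the forward implication holds.

[⇒] Assume the antecedent. If u is true, q ⇒ (u ∧ (u ∧ q)) reduces to true regardless of the other variables. If u is false, the antecedent cannot hold. Either way q ⇒ (u ∧ (u ∧ q)) holds.

[⇐] This fails. Under u = F, q = F, the left side is false but the right side is true.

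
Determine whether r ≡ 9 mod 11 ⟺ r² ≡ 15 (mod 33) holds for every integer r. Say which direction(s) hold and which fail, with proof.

Forward direction. This fails: take r = 20. Then 20 ≡ 9 (mod 11), but 20² = 400 ≡ 4 (mod 33), not 15.

Converse. This fails: take r = 24. Then 24² = 576 ≡ 15 (mod 33), yet 24 ≡ 2 (mod 11), not 9.

(⇒) fails and (⇐) fails.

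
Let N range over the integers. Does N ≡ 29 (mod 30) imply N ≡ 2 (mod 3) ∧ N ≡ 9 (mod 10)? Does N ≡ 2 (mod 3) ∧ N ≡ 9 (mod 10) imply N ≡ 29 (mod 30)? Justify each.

[⇐] If N ≡ 2 (mod 3) and N ≡ 9 (mod 10), then by the Chinese remainder theorem N ≡ 29 (mod 30). This is exactly N ≡ 29 (mod 30).

[⇒] Suppose N ≡ 29 (mod 30); write N = 30j + 29. Since 3 ∣ 30, reducing mod 3 gives N ≡ 29 ≡ 2 (mod 3); since 10 ∣ 30, reducing mod 10 gives N ≡ 29 ≡ 9 (mod 10).

The biconditional holds.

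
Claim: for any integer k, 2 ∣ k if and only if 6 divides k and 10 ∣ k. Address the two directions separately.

Not equivalent: only (⇐) holds.

[⇐] Suppose 6 ∣ k and 10 ∣ k. Any common multiple of 6 and 10 is a multiple of their lcm; here lcm(6, 10) = 6·10/gcd(6, 10) = 60/2 = 30, so 30 ∣ k. Since 2 ∣ 30, it follows that 2 ∣ k.

[⇒] This fails: take k = 2. Certainly 2 ∣ 2, but 6 ∤ 2.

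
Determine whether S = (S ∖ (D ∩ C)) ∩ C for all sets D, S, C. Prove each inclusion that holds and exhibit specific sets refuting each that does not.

Forward inclusion. This inclusion fails. Take D = ∅, S = {1}, C = ∅; then 1 ∈ S but 1 ∉ (S ∖ (D ∩ C)) ∩ C.

Reverse inclusion. Let x ∈ (S ∖ (D ∩ C)) ∩ C. Then x ∈ S ∩ C and x ∉ D, from which x ∈ S.

(⊆) fails; (⊇) holds.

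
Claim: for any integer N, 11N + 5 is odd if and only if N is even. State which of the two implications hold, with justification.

(→) Suppose 11N + 5 is odd. Since 11 is odd, 11N and N have the same parity, so 11N + 5 ≡ N + 5 (mod 2). As 5 is odd, 11N + 5 is odd exactly when N is even. Thus N is even.

(←) Conversely, suppose N is even; write N = 2j. Then 11N + 5 = 11·(2j) + 5 = 2·11j + 5, which is odd.

Equivalent; both directions hold.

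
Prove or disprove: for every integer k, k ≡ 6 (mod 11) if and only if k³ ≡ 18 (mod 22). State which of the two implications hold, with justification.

[⇒] This fails: take k = 17. Then 17 ≡ 6 (mod 11), but 17³ = 4913 ≡ 7 (mod 22), not 18.

[⇐] Conversely, the residues r modulo 22 with r³ ≡ 18 (mod 22) are exactly {6}, and each is ≡ 6 (mod 11).

The forward direction fails; the converse holds.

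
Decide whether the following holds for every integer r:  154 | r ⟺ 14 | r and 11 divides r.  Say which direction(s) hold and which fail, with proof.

(⇒) If 154 ∣ r, write r = 154q. Since 154 = 11·14, r = 14·(11q), so 14 ∣ r; and since 154 = 14·11, r = 11·(14q), so 11 ∣ r.

(⇐) Suppose 14 ∣ r and 11 ∣ r. Any common multiple of 14 and 11 is a multiple of their lcm; here gcd(14, 11) = 1, so lcm(14, 11) = 14·11 = 154, so 154 ∣ r.

Equivalent; both directions hold.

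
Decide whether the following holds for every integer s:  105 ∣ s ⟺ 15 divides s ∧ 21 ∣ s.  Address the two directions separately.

Both directions hold; the statement is true.

(→) If 105 ∣ s, write s = 105q. Since 105 = 7·15, s = 15·(7q), so 15 ∣ s; and since 105 = 5·21, s = 21·(5q), so 21 ∣ s.

(←) Suppose 15 ∣ s and 21 ∣ s. Any common multiple of 15 and 21 is a multiple of their lcm; here lcm(15, 21) = 15·21/gcd(15, 21) = 315/3 = 105, so 105 ∣ s.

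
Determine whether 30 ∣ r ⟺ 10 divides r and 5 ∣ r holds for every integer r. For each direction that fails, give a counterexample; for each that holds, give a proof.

The forward direction holds; the converse fails.

[⇒] If 30 ∣ r, write r = 30q. Since 30 = 3·10, r = 10·(3q), so 10 ∣ r; and since 30 = 6·5, r = 5·(6q), so 5 ∣ r.

[⇐] This fails: take r = 10. Both 10 ∣ 10 and 5 ∣ 10, yet 10 is not a multiple of 30 (since 10 = 0·30 + 10), so 30 ∤ 10.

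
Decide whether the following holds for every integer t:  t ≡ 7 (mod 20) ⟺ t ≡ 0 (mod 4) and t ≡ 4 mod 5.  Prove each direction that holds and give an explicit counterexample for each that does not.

Neither implication holds.

(→) This fails: t = 7 gives 7 ≡ 7 (mod 20) but 7 ≡ 3 (mod 4), so the conjunction on the right does not hold.

(←) This fails: t = 4 satisfies both congruences on the right (4 ≡ 0 mod 4 and 4 ≡ 4 mod 5) yet 4 ≡ 4 (mod 20), not 7.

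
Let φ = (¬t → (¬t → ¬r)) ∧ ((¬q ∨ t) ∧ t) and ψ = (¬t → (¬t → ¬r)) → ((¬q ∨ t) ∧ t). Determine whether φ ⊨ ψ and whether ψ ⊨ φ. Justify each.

The forward direction holds; the converse fails.

(⇐) This fails. Under t = F, r = T, q = F, the left side is false but the right side is true.

(⇒) Assume the antecedent. If t is true, the consequent reduces to true regardless of the other variables. If t is false, the antecedent cannot hold. Either way the consequent holds.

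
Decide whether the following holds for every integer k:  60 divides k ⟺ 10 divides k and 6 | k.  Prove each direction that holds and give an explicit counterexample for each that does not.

Not equivalent: only (⇒) holds.

Forward direction. If 60 ∣ k, write k = 60q. Since 60 = 6·10, k = 10·(6q), so 10 ∣ k; and since 60 = 10·6, k = 6·(10q), so 6 ∣ k.

Converse. This fails: take k = 30. Both 10 ∣ 30 and 6 ∣ 30, yet 30 is not a multiple of 60 (since 30 = 0·60 + 30), so 60 ∤ 30.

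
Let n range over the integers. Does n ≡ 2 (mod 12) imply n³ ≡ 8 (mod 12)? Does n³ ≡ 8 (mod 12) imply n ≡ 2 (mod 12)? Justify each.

(←) This fails: take n = 8. Then 8³ = 512 ≡ 8 (mod 12), yet 8 ≡ 8 (mod 12), not 2.

(→) Suppose n ≡ 2 (mod 12). Write n = 12j + 2. Then (12j + 2)³ = 1728j³ + 864j² + 144j + 8 = 12(144j³ + 72j² + 12j) + 8, so n³ ≡ 8 (mod 12).

The forward direction holds; the converse fails.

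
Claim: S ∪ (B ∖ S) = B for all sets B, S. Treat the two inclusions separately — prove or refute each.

(⊆) fails; (⊇) holds.

(⊆) This inclusion fails. Take B = ∅, S = {1}; then 1 ∈ S ∪ (B ∖ S) but 1 ∉ B.

(⊇) Let x ∈ B. Then either x ∈ B and x ∉ S; or x ∈ B ∩ S. In each case x ∈ S ∪ (B ∖ S), so B ⊆ S ∪ (B ∖ S).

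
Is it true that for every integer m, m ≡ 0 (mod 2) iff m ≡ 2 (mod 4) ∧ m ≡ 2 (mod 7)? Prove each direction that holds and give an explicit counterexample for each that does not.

The forward direction fails; the converse holds.

(⇒) This fails: m = 0 gives 0 ≡ 0 (mod 2) but 0 ≡ 0 (mod 4), so the conjunction on the right does not hold.

(⇐) Conversely, if m ≡ 2 (mod 4) and m ≡ 2 (mod 7), then by the Chinese remainder theorem m ≡ 2 (mod 28). Since 2 ≡ 0 (mod 2) and 2 ∣ 28, we get m ≡ 0 (mod 2).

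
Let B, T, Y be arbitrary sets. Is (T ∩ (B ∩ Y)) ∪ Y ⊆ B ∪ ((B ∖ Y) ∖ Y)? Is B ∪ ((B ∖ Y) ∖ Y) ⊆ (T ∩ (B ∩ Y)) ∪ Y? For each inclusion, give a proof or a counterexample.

(⟹) This inclusion fails. Take B = ∅, T = ∅, Y = {1}; then 1 ∈ (T ∩ (B ∩ Y)) ∪ Y but 1 ∉ B ∪ ((B ∖ Y) ∖ Y).

(⟸) This inclusion fails. Take B = {1}, T = ∅, Y = ∅; then 1 ∈ B ∪ ((B ∖ Y) ∖ Y) but 1 ∉ (T ∩ (B ∩ Y)) ∪ Y.

Both inclusions fail.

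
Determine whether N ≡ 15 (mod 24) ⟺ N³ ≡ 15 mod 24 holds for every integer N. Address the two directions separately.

Forward direction. Suppose N ≡ 15 (mod 24). Write N = 24j + 15. Then (24j + 15)³ = 13824j³ + 25920j² + 16200j + 3375 = 24(576j³ + 1080j² + 675j + 140) + 15, so N³ ≡ 15 (mod 24).

Converse. Suppose N³ ≡ 15 (mod 24). The only residue r in {0, …, 23} with r³ ≡ 15 (mod 24) is r = 15, so N ≡ 15 (mod 24).

Both directions hold; the statement is true.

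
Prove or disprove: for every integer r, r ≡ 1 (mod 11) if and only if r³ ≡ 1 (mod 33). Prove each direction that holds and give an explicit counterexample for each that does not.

(⟹) This fails: take r = 12. Then 12 ≡ 1 (mod 11), but 12³ = 1728 ≡ 12 (mod 33), not 1.

(⟸) Conversely, the residues r modulo 33 with r³ ≡ 1 (mod 33) are exactly {1}, and each is ≡ 1 (mod 11).

(⇒) fails; (⇐) holds.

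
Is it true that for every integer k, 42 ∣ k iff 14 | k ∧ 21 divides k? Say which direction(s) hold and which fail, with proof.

Equivalent; both directions hold.

Forward direction. If 42 ∣ k, write k = 42q. Since 42 = 3·14, k = 14·(3q), so 14 ∣ k; and since 42 = 2·21, k = 21·(2q), so 21 ∣ k.

Converse. Suppose 14 ∣ k and 21 ∣ k. Any common multiple of 14 and 21 is a multiple of their lcm; here lcm(14, 21) = 14·21/gcd(14, 21) = 294/7 = 42, so 42 ∣ k.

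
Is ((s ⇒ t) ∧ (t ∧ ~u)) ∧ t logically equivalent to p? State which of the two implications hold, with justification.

Neither direction holds.

(⇒) This fails. Under u = F, t = T, p = F, s = F, the left side is true but the right side is false.

(⇐) This fails. Under u = F, t = F, p = T, s = F, the left side is false but the right side is true.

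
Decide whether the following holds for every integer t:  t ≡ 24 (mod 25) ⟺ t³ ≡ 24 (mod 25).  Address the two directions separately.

Both directions hold; the statement is true.

(→) Suppose t ≡ 24 (mod 25). Write t = 25j + 24. Then (25j + 24)³ = 15625j³ + 45000j² + 43200j + 13824 = 25(625j³ + 1800j² + 1728j + 552) + 24, so t³ ≡ 24 (mod 25).

(←) Conversely, suppose t³ ≡ 24 (mod 25). The only residue r in {0, …, 24} with r³ ≡ 24 (mod 25) is r = 24, so t ≡ 24 (mod 25).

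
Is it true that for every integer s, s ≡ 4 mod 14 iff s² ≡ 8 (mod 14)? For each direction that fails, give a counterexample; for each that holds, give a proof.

Both directions fail.

(⇒) This fails: take s = 4. Then 4 ≡ 4 (mod 14), but 4² = 16 ≡ 2 (mod 14), not 8.

(⇐) This fails: take s = 6. Then 6² = 36 ≡ 8 (mod 14), yet 6 ≡ 6 (mod 14), not 4.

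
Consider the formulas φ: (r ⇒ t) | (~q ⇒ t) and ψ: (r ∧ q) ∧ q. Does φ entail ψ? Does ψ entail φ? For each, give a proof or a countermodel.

Forward direction. This fails. Under t = F, q = F, r = F, the left side is true but the right side is false.

Converse. Assume the antecedent. If t is true, (r ⇒ t) | (~q ⇒ t) reduces to true regardless of the other variables. If t is false, the antecedent forces (t = F, q = T, r = T), and (r ⇒ t) | (~q ⇒ t) holds there. Either way (r ⇒ t) | (~q ⇒ t) holds.

The forward direction fails; the converse holds.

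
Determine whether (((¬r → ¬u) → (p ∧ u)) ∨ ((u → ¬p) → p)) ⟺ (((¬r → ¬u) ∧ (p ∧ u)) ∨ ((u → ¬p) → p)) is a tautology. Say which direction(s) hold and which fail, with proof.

The forward direction fails; the converse holds.

Converse. Assume the antecedent. If u is true, the antecedent forces (u = T, p = T, r = F) or (u = T, p = T, r = T), and the consequent holds there. If u is false, the antecedent forces (u = F, p = T, r = F) or (u = F, p = T, r = T), and the consequent holds there. Either way the consequent holds.

Forward direction. This fails. Under u = T, p = F, r = F, the left side is true but the right side is false.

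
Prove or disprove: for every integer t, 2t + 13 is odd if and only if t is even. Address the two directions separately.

[⇒] This fails: take t = 7. Then 2t + 13 = 27, which is odd, yet t = 7 is odd, not even.

[⇐] Suppose t is even. Since 2 is even, 2t is even for every t, so 2t + 13 has the same parity as 13, which is odd. Hence 2t + 13 is odd.

Only the converse holds.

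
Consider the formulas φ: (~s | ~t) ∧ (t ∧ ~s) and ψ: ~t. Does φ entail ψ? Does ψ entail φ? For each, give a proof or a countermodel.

(→) This fails. Under s = F, t = T, the left side is true but the right side is false.

(←) This fails. Under s = F, t = F, the left side is false but the right side is true.

(⇒) fails and (⇐) fails.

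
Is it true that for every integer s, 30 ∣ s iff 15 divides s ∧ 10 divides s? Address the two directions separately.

(⇒) If 30 ∣ s, write s = 30q. Since 30 = 2·15, s = 15·(2q), so 15 ∣ s; and since 30 = 3·10, s = 10·(3q), so 10 ∣ s.

(⇐) Suppose 15 ∣ s and 10 ∣ s. Any common multiple of 15 and 10 is a multiple of their lcm; here lcm(15, 10) = 15·10/gcd(15, 10) = 150/5 = 30, so 30 ∣ s.

Equivalent; both directions hold.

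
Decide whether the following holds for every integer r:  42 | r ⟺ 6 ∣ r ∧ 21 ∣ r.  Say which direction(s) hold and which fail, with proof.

(⇐) Suppose 6 ∣ r and 21 ∣ r. Any common multiple of 6 and 21 is a multiple of their lcm; here lcm(6, 21) = 6·21/gcd(6, 21) = 126/3 = 42, so 42 ∣ r.

(⇒) If 42 ∣ r, write r = 42q. Since 42 = 7·6, r = 6·(7q), so 6 ∣ r; and since 42 = 2·21, r = 21·(2q), so 21 ∣ r.

Both implications hold.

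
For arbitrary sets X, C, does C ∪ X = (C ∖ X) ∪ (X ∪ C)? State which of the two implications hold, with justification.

(⊆) Let x ∈ C ∪ X. Then either x ∈ X and x ∉ C; or x ∈ C and x ∉ X; or x ∈ X ∩ C. In each case x ∈ (C ∖ X) ∪ (X ∪ C), so C ∪ X ⊆ (C ∖ X) ∪ (X ∪ C).

(⊇) Let x ∈ (C ∖ X) ∪ (X ∪ C). Then either x ∈ X and x ∉ C; or x ∈ C and x ∉ X; or x ∈ X ∩ C. In each case x ∈ C ∪ X, so (C ∖ X) ∪ (X ∪ C) ⊆ C ∪ X.

Both inclusions hold; the sets are equal.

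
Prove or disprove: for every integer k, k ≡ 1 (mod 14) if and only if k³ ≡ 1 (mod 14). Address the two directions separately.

The forward direction holds; the converse fails.

(⟹) Suppose k ≡ 1 (mod 14). Write k = 14j + 1. Then (14j + 1)³ = 2744j³ + 588j² + 42j + 1 = 14(196j³ + 42j² + 3j) + 1, so k³ ≡ 1 (mod 14).

(⟸) This fails: take k = 9. Then 9³ = 729 ≡ 1 (mod 14), yet 9 ≡ 9 (mod 14), not 1.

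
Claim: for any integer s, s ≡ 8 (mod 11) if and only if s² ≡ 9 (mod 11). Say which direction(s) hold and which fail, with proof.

(⟸) This fails: take s = 3. Then 3² = 9 ≡ 9 (mod 11), yet 3 ≡ 3 (mod 11), not 8.

(⟹) Suppose s ≡ 8 (mod 11). Write s = 11j + 8. Then (11j + 8)² = 121j² + 176j + 64 = 11(11j² + 16j + 5) + 9, so s² ≡ 9 (mod 11).

Only the forward direction holds.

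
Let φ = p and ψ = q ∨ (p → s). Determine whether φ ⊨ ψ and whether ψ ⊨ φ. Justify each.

Both directions fail.

Forward direction. This fails. Under p = T, s = F, q = F, the left side is true but the right side is false.

Converse. This fails. Under p = F, s = F, q = F, the left side is false but the right side is true.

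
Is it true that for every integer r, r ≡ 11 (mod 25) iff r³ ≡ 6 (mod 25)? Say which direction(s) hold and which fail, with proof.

The biconditional holds.

(→) Suppose r ≡ 11 (mod 25). Write r = 25j + 11. Then (25j + 11)³ = 15625j³ + 20625j² + 9075j + 1331 = 25(625j³ + 825j² + 363j + 53) + 6, so r³ ≡ 6 (mod 25).

(←) Conversely, suppose r³ ≡ 6 (mod 25). The only residue r in {0, …, 24} with r³ ≡ 6 (mod 25) is r = 11, so r ≡ 11 (mod 25).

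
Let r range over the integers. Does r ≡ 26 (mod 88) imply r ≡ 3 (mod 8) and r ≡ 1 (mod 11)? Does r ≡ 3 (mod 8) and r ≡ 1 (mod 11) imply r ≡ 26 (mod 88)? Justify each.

(⟹) This fails: r = 26 gives 26 ≡ 26 (mod 88) but 26 ≡ 2 (mod 8), so the conjunction on the right does not hold.

(⟸) This fails: r = 67 satisfies both congruences on the right (67 ≡ 3 mod 8 and 67 ≡ 1 mod 11) yet 67 ≡ 67 (mod 88), not 26.

Neither implication holds.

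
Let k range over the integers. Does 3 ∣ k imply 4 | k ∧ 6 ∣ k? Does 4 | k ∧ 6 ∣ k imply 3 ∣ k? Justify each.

(→) This fails: take k = 3. Certainly 3 ∣ 3, but 4 ∤ 3.

(←) Suppose 4 ∣ k and 6 ∣ k. Any common multiple of 4 and 6 is a multiple of their lcm; here lcm(4, 6) = 4·6/gcd(4, 6) = 24/2 = 12, so 12 ∣ k. Since 3 ∣ 12, it follows that 3 ∣ k.

Only the reverse direction holds.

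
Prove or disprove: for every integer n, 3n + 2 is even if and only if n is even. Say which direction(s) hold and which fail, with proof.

Both implications hold.

Forward direction. Suppose 3n + 2 is even. Since 3 is odd, 3n and n have the same parity, so 3n + 2 ≡ n + 2 (mod 2). As 2 is even, 3n + 2 is even exactly when n is even. Thus n is even.

Converse. Suppose n is even; write n = 2j. Then 3n + 2 = 3·(2j) + 2 = 2·3j + 2, which is even.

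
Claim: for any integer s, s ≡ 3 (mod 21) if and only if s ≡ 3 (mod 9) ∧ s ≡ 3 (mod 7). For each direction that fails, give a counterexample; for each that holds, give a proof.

(⇒) This fails: s = 24 gives 24 ≡ 3 (mod 21) but 24 ≡ 6 (mod 9), so the conjunction on the right does not hold.

(⇐) Conversely, if s ≡ 3 (mod 9) and s ≡ 3 (mod 7), then by the Chinese remainder theorem s ≡ 3 (mod 63). Since 3 ≡ 3 (mod 21) and 21 ∣ 63, we get s ≡ 3 (mod 21).

Not equivalent: only (⇐) holds.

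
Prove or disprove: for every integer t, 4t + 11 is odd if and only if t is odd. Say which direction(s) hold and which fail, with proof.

Only the converse holds.

(⟸) Suppose t is odd. Since 4 is even, 4t is even for every t, so 4t + 11 has the same parity as 11, which is odd. Hence 4t + 11 is odd.

(⟹) This fails: take t = 4. Then 4t + 11 = 27, which is odd, yet t = 4 is even, not odd.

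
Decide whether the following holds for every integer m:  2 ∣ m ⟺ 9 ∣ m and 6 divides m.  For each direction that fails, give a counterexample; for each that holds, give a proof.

Only the converse holds.

[⇒] This fails: take m = 2. Certainly 2 ∣ 2, but 9 ∤ 2.

[⇐] Suppose 9 ∣ m and 6 ∣ m. Any common multiple of 9 and 6 is a multiple of their lcm; here lcm(9, 6) = 9·6/gcd(9, 6) = 54/3 = 18, so 18 ∣ m. Since 2 ∣ 18, it follows that 2 ∣ m.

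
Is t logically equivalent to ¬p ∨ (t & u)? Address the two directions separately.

(⇒) fails and (⇐) fails.

Forward direction. This fails. Under t = T, u = F, p = T, the left side is true but the right side is false.

Converse. This fails. Under t = F, u = F, p = F, the left side is false but the right side is true.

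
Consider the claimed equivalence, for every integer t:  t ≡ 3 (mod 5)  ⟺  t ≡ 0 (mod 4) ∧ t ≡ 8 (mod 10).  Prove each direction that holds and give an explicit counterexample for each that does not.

[⇒] This fails: t = 18 gives 18 ≡ 3 (mod 5) but 18 ≡ 2 (mod 4), so the conjunction on the right does not hold.

[⇐] Conversely, if t ≡ 0 (mod 4) and t ≡ 8 (mod 10), then by the Chinese remainder theorem t ≡ 8 (mod 20). Since 8 ≡ 3 (mod 5) and 5 ∣ 20, we get t ≡ 3 (mod 5).

The forward direction fails; the converse holds.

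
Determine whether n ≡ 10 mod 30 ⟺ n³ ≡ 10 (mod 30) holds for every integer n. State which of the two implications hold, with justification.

Both implications hold.

(→) Suppose n ≡ 10 mod 30. Write n = 30j + 10. Then (30j + 10)³ = 27000j³ + 27000j² + 9000j + 1000 = 30(900j³ + 900j² + 300j + 33) + 10, so n³ ≡ 10 (mod 30).

(←) Conversely, suppose n³ ≡ 10 (mod 30). The only residue r in {0, …, 29} with r³ ≡ 10 (mod 30) is r = 10, so n ≡ 10 (mod 30).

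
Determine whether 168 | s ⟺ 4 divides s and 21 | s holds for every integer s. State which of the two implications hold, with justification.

Not equivalent: only (⇒) holds.

(⇒) If 168 ∣ s, write s = 168q. Since 168 = 42·4, s = 4·(42q), so 4 ∣ s; and since 168 = 8·21, s = 21·(8q), so 21 ∣ s.

(⇐) This fails: take s = 84. Both 4 ∣ 84 and 21 ∣ 84, yet 84 is not a multiple of 168 (since 84 = 0·168 + 84), so 168 ∤ 84.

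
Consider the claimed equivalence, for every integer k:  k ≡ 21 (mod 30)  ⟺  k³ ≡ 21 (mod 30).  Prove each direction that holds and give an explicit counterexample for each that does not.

Equivalent; both directions hold.

(⇒) Suppose k ≡ 21 (mod 30). Write k = 30j + 21. Then (30j + 21)³ = 27000j³ + 56700j² + 39690j + 9261 = 30(900j³ + 1890j² + 1323j + 308) + 21, so k³ ≡ 21 (mod 30).

(⇐) Conversely, suppose k³ ≡ 21 (mod 30). The only residue r in {0, …, 29} with r³ ≡ 21 (mod 30) is r = 21, so k ≡ 21 (mod 30).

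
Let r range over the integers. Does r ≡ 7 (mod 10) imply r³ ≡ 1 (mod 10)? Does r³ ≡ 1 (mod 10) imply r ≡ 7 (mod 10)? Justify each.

Both directions fail.

[⇒] This fails: take r = 7. Then 7 ≡ 7 (mod 10), but 7³ = 343 ≡ 3 (mod 10), not 1.

[⇐] This fails: take r = 1. Then 1³ = 1 ≡ 1 (mod 10), yet 1 ≡ 1 (mod 10), not 7.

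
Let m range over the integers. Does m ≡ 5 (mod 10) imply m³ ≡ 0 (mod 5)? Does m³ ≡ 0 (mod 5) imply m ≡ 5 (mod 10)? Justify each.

[⇒] Suppose m ≡ 5 (mod 10). Then m³ ≡ 5³ = 125 (mod 10), and since 5 ∣ 10, also m³ ≡ 0 (mod 5).

[⇐] This fails: take m = 0. Then 0³ = 0 ≡ 0 (mod 5), yet 0 ≡ 0 (mod 10), not 5.

(⇒) holds; (⇐) fails.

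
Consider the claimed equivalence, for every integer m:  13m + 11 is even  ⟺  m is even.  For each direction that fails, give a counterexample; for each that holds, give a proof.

(⟹) This fails: m = 7 gives 13m + 11 = 102, which is even, but 7 is odd, not even.

(⟸) This also fails: m = 2 is even, but 13m + 11 = 37 is odd, not even.

Neither direction holds.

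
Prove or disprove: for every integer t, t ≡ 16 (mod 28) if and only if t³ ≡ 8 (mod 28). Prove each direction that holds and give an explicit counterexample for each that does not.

Forward direction. Suppose t ≡ 16 (mod 28). Write t = 28j + 16. Then (28j + 16)³ = 21952j³ + 37632j² + 21504j + 4096 = 28(784j³ + 1344j² + 768j + 146) + 8, so t³ ≡ 8 (mod 28).

Converse. This fails: take t = 2. Then 2³ = 8 ≡ 8 (mod 28), yet 2 ≡ 2 (mod 28), not 16.

Not equivalent: only (⇒) holds.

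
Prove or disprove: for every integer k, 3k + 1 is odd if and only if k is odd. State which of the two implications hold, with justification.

(⇒) This fails: k = 2 gives 3k + 1 = 7, which is odd, but 2 is even, not odd.

(⇐) This also fails: k = 1 is odd, but 3k + 1 = 4 is even, not odd.

(⇒) fails and (⇐) fails.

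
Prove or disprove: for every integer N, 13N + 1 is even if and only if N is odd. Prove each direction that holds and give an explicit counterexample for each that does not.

Both directions hold; the statement is true.

Forward direction. Suppose 13N + 1 is even. Since 13 is odd, 13N and N have the same parity, so 13N + 1 ≡ N + 1 (mod 2). As 1 is odd, 13N + 1 is even exactly when N is odd. Thus N is odd.

Converse. Suppose N is odd; write N = 2j + 1. Then 13N + 1 = 13·(2j + 1) + 1 = 2·13j + 14, which is even.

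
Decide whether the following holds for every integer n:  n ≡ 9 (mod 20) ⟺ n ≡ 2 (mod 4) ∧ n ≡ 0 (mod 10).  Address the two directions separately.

Neither direction holds.

[⇒] This fails: n = 9 gives 9 ≡ 9 (mod 20) but 9 ≡ 1 (mod 4), so the conjunction on the right does not hold.

[⇐] This fails: n = 10 satisfies both congruences on the right (10 ≡ 2 mod 4 and 10 ≡ 0 mod 10) yet 10 ≡ 10 (mod 20), not 9.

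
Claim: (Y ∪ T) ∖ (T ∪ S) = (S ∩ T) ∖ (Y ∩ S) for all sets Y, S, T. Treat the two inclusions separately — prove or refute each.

(⟹) This inclusion fails. Take Y = {1}, S = ∅, T = ∅; then 1 ∈ (Y ∪ T) ∖ (T ∪ S) but 1 ∉ (S ∩ T) ∖ (Y ∩ S).

(⟸) This inclusion fails. Take Y = ∅, S = {1}, T = {1}; then 1 ∈ (S ∩ T) ∖ (Y ∩ S) but 1 ∉ (Y ∪ T) ∖ (T ∪ S).

Neither inclusion holds.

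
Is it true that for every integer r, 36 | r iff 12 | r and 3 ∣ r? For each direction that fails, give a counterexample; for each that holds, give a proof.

(⇒) If 36 ∣ r, write r = 36q. Since 36 = 3·12, r = 12·(3q), so 12 ∣ r; and since 36 = 12·3, r = 3·(12q), so 3 ∣ r.

(⇐) This fails: take r = 12. Both 12 ∣ 12 and 3 ∣ 12, yet 12 is not a multiple of 36 (since 12 = 0·36 + 12), so 36 ∤ 12.

Only the forward implication holds.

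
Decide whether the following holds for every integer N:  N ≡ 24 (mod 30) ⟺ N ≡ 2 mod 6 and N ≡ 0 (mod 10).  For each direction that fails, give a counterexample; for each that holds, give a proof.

Neither implication holds.

(→) This fails: N = 24 gives 24 ≡ 24 (mod 30) but 24 ≡ 0 (mod 6), so the conjunction on the right does not hold.

(←) This fails: N = 20 satisfies both congruences on the right (20 ≡ 2 mod 6 and 20 ≡ 0 mod 10) yet 20 ≡ 20 (mod 30), not 24.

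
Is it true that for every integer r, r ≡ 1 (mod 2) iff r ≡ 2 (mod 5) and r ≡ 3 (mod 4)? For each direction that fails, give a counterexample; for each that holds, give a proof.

Only the converse holds.

(⇒) This fails: r = 1 gives 1 ≡ 1 (mod 2) but 1 ≡ 1 (mod 5), so the conjunction on the right does not hold.

(⇐) Conversely, if r ≡ 2 (mod 5) and r ≡ 3 (mod 4), then by the Chinese remainder theorem r ≡ 7 (mod 20). Since 7 ≡ 1 (mod 2) and 2 ∣ 20, we get r ≡ 1 (mod 2).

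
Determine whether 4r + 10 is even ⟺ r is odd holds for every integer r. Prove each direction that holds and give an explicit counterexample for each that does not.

Only the reverse direction holds.

(⟹) This fails: take r = 2. Then 4r + 10 = 18, which is even, yet r = 2 is even, not odd.

(⟸) Suppose r is odd. Since 4 is even, 4r is even for every r, so 4r + 10 has the same parity as 10, which is even. Hence 4r + 10 is even.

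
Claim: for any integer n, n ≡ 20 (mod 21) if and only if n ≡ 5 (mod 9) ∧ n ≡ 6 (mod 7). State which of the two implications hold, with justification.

Only the reverse direction holds.

(→) This fails: n = 20 gives 20 ≡ 20 (mod 21) but 20 ≡ 2 (mod 9), so the conjunction on the right does not hold.

(←) Conversely, if n ≡ 5 (mod 9) and n ≡ 6 (mod 7), then by the Chinese remainder theorem n ≡ 41 (mod 63). Since 41 ≡ 20 (mod 21) and 21 ∣ 63, we get n ≡ 20 (mod 21).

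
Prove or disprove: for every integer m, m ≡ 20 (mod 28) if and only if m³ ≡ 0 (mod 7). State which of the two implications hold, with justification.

(⇒) fails and (⇐) fails.

[⇒] This fails: take m = 20. Then 20 ≡ 20 (mod 28), but 20³ = 8000 ≡ 6 (mod 7), not 0.

[⇐] This fails: take m = 0. Then 0³ = 0 ≡ 0 (mod 7), yet 0 ≡ 0 (mod 28), not 20.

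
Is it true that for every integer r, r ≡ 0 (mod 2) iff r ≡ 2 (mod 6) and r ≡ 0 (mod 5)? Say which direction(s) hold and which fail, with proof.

(⟹) This fails: r = 0 gives 0 ≡ 0 (mod 2) but 0 ≡ 0 (mod 6), so the conjunction on the right does not hold.

(⟸) Conversely, if r ≡ 2 (mod 6) and r ≡ 0 (mod 5), then by the Chinese remainder theorem r ≡ 20 (mod 30). Since 20 ≡ 0 (mod 2) and 2 ∣ 30, we get r ≡ 0 (mod 2).

The forward direction fails; the converse holds.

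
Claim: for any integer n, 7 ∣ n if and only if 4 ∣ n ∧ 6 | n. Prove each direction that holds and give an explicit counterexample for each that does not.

Forward direction. This fails: take n = 7. Certainly 7 ∣ 7, but 4 ∤ 7.

Converse. This fails: take n = 12. Both 4 ∣ 12 and 6 ∣ 12, yet 12 is not a multiple of 7 (since 12 = 1·7 + 5), so 7 ∤ 12.

(⇒) fails and (⇐) fails.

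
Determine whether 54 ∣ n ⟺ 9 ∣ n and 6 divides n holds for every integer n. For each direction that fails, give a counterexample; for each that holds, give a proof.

Only the forward direction holds.

[⇒] If 54 ∣ n, write n = 54q. Since 54 = 6·9, n = 9·(6q), so 9 ∣ n; and since 54 = 9·6, n = 6·(9q), so 6 ∣ n.

[⇐] This fails: take n = 18. Both 9 ∣ 18 and 6 ∣ 18, yet 18 is not a multiple of 54 (since 18 = 0·54 + 18), so 54 ∤ 18.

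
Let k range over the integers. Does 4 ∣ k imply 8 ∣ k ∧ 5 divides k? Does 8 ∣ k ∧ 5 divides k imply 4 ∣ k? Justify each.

(⟹) This fails: take k = 4. Certainly 4 ∣ 4, but 8 ∤ 4.

(⟸) Suppose 8 ∣ k and 5 ∣ k. Any common multiple of 8 and 5 is a multiple of their lcm; here gcd(8, 5) = 1, so lcm(8, 5) = 8·5 = 40, so 40 ∣ k. Since 4 ∣ 40, it follows that 4 ∣ k.

Only the converse holds.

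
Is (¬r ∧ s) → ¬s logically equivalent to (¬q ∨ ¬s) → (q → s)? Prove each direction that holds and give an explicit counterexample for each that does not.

Neither direction holds.

[⇒] This fails. Under r = F, s = F, q = T, the left side is true but the right side is false.

[⇐] This fails. Under r = F, s = T, q = F, the left side is false but the right side is true.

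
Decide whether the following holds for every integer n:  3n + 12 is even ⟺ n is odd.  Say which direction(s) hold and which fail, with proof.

(⟹) This fails: n = 0 gives 3n + 12 = 12, which is even, but 0 is even, not odd.

(⟸) This also fails: n = 7 is odd, but 3n + 12 = 33 is odd, not even.

Neither direction holds.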